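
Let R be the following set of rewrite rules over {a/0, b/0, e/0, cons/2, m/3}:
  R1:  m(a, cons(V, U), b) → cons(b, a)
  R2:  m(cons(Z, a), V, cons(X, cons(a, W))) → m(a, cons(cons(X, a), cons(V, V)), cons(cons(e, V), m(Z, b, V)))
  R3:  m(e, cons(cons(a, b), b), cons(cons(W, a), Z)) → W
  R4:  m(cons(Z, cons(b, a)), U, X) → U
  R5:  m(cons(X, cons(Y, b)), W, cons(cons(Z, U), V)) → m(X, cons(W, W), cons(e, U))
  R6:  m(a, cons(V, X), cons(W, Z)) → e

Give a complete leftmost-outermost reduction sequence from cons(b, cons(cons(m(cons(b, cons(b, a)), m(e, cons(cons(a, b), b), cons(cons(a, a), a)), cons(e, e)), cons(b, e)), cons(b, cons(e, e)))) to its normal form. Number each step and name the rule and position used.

1. cons(b, cons(cons(m(cons(b, cons(b, a)), m(e, cons(cons(a, b), b), cons(cons(a, a), a)), cons(e, e)), cons(b, e)), cons(b, cons(e, e))))  →  cons(b, cons(cons(m(e, cons(cons(a, b), b), cons(cons(a, a), a)), cons(b, e)), cons(b, cons(e, e))))   [R4 at 2.1.1]
2. cons(b, cons(cons(m(e, cons(cons(a, b), b), cons(cons(a, a), a)), cons(b, e)), cons(b, cons(e, e))))  →  cons(b, cons(cons(a, cons(b, e)), cons(b, cons(e, e))))   [R3 at 2.1.1]

cons(b, cons(cons(a, cons(b, e)), cons(b, cons(e, e))))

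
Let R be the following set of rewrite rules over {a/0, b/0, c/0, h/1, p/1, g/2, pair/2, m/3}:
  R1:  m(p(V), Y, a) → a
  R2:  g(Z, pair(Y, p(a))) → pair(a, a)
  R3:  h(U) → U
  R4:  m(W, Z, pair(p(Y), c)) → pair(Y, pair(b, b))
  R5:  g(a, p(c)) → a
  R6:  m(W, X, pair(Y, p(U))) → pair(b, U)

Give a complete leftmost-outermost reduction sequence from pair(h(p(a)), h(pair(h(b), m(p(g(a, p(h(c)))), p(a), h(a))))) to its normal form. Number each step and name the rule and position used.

pair(p(a), pair(b, a))

1. pair(h(p(a)), h(pair(h(b), m(p(g(a, p(h(c)))), p(a), h(a)))))  →  pair(p(a), h(pair(h(b), m(p(g(a, p(h(c)))), p(a), h(a)))))   [R3 at 1]
2. pair(p(a), h(pair(h(b), m(p(g(a, p(h(c)))), p(a), h(a)))))  →  pair(p(a), pair(h(b), m(p(g(a, p(h(c)))), p(a), h(a))))   [R3 at 2]
3. pair(p(a), pair(h(b), m(p(g(a, p(h(c)))), p(a), h(a))))  →  pair(p(a), pair(b, m(p(g(a, p(h(c)))), p(a), h(a))))   [R3 at 2.1]
4. pair(p(a), pair(b, m(p(g(a, p(h(c)))), p(a), h(a))))  →  pair(p(a), pair(b, m(p(g(a, p(c))), p(a), h(a))))   [R3 at 2.2.1.1.2.1]
5. pair(p(a), pair(b, m(p(g(a, p(c))), p(a), h(a))))  →  pair(p(a), pair(b, m(p(a), p(a), h(a))))   [R5 at 2.2.1.1]
6. pair(p(a), pair(b, m(p(a), p(a), h(a))))  →  pair(p(a), pair(b, m(p(a), p(a), a)))   [R3 at 2.2.3]
7. pair(p(a), pair(b, m(p(a), p(a), a)))  →  pair(p(a), pair(b, a))   [R1 at 2.2]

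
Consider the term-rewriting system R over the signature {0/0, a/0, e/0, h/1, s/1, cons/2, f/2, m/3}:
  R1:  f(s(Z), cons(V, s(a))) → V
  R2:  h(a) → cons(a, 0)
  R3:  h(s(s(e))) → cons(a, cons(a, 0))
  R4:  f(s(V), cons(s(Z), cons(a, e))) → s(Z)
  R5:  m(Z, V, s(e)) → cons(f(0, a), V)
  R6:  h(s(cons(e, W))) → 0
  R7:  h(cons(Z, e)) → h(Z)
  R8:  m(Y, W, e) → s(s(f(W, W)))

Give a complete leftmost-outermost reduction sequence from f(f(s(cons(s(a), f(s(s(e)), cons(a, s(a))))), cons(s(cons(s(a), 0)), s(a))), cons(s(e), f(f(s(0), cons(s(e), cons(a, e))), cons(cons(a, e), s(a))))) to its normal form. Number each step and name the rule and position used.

s(e)

1. f(f(s(cons(s(a), f(s(s(e)), cons(a, s(a))))), cons(s(cons(s(a), 0)), s(a))), cons(s(e), f(f(s(0), cons(s(e), cons(a, e))), cons(cons(a, e), s(a)))))  →  f(s(cons(s(a), 0)), cons(s(e), f(f(s(0), cons(s(e), cons(a, e))), cons(cons(a, e), s(a)))))   [R1 at 1]
2. f(s(cons(s(a), 0)), cons(s(e), f(f(s(0), cons(s(e), cons(a, e))), cons(cons(a, e), s(a)))))  →  f(s(cons(s(a), 0)), cons(s(e), f(s(e), cons(cons(a, e), s(a)))))   [R4 at 2.2.1]
3. f(s(cons(s(a), 0)), cons(s(e), f(s(e), cons(cons(a, e), s(a)))))  →  f(s(cons(s(a), 0)), cons(s(e), cons(a, e)))   [R1 at 2.2]
4. f(s(cons(s(a), 0)), cons(s(e), cons(a, e)))  →  s(e)   [R4 at ε]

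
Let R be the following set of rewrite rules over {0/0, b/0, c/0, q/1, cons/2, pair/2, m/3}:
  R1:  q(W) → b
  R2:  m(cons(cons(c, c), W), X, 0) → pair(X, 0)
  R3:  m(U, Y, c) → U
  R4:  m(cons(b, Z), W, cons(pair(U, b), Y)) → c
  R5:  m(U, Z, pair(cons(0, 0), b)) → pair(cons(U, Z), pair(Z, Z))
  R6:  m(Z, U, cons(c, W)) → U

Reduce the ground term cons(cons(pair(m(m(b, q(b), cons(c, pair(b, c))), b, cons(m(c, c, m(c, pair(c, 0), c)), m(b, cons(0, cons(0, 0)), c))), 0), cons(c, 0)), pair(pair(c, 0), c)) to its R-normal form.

cons(cons(pair(b, 0), cons(c, 0)), pair(pair(c, 0), c))

1. cons(cons(pair(m(m(b, q(b), cons(c, pair(b, c))), b, cons(m(c, c, m(c, pair(c, 0), c)), m(b, cons(0, cons(0, 0)), c))), 0), cons(c, 0)), pair(pair(c, 0), c))  →  cons(cons(pair(m(q(b), b, cons(m(c, c, m(c, pair(c, 0), c)), m(b, cons(0, cons(0, 0)), c))), 0), cons(c, 0)), pair(pair(c, 0), c))   [R6 at 1.1.1.1]
2. cons(cons(pair(m(q(b), b, cons(m(c, c, m(c, pair(c, 0), c)), m(b, cons(0, cons(0, 0)), c))), 0), cons(c, 0)), pair(pair(c, 0), c))  →  cons(cons(pair(m(b, b, cons(m(c, c, m(c, pair(c, 0), c)), m(b, cons(0, cons(0, 0)), c))), 0), cons(c, 0)), pair(pair(c, 0), c))   [R1 at 1.1.1.1]
3. cons(cons(pair(m(b, b, cons(m(c, c, m(c, pair(c, 0), c)), m(b, cons(0, cons(0, 0)), c))), 0), cons(c, 0)), pair(pair(c, 0), c))  →  cons(cons(pair(m(b, b, cons(m(c, c, c), m(b, cons(0, cons(0, 0)), c))), 0), cons(c, 0)), pair(pair(c, 0), c))   [R3 at 1.1.1.3.1.3]
4. cons(cons(pair(m(b, b, cons(m(c, c, c), m(b, cons(0, cons(0, 0)), c))), 0), cons(c, 0)), pair(pair(c, 0), c))  →  cons(cons(pair(m(b, b, cons(c, m(b, cons(0, cons(0, 0)), c))), 0), cons(c, 0)), pair(pair(c, 0), c))   [R3 at 1.1.1.3.1]
5. cons(cons(pair(m(b, b, cons(c, m(b, cons(0, cons(0, 0)), c))), 0), cons(c, 0)), pair(pair(c, 0), c))  →  cons(cons(pair(b, 0), cons(c, 0)), pair(pair(c, 0), c))   [R6 at 1.1.1]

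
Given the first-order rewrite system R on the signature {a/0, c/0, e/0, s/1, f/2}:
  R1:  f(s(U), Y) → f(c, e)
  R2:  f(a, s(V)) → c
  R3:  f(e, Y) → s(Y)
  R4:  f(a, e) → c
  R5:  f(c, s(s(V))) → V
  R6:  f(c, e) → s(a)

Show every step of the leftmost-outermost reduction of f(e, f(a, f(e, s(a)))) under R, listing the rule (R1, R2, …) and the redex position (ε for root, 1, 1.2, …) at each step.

s(c)

1. f(e, f(a, f(e, s(a))))  →  s(f(a, f(e, s(a))))   [R3 at ε]
2. s(f(a, f(e, s(a))))  →  s(f(a, s(s(a))))   [R3 at 1.2]
3. s(f(a, s(s(a))))  →  s(c)   [R2 at 1]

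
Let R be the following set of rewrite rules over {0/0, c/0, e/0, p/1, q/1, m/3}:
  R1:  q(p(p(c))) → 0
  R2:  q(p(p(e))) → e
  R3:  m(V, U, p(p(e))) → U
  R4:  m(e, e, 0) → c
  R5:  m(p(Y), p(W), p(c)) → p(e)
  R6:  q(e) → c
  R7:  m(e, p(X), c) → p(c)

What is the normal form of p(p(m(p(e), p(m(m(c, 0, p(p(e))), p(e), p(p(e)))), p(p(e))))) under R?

1. p(p(m(p(e), p(m(m(c, 0, p(p(e))), p(e), p(p(e)))), p(p(e)))))  →  p(p(p(m(m(c, 0, p(p(e))), p(e), p(p(e))))))   [R3 at 1.1]
2. p(p(p(m(m(c, 0, p(p(e))), p(e), p(p(e))))))  →  p(p(p(p(e))))   [R3 at 1.1.1]

p(p(p(p(e))))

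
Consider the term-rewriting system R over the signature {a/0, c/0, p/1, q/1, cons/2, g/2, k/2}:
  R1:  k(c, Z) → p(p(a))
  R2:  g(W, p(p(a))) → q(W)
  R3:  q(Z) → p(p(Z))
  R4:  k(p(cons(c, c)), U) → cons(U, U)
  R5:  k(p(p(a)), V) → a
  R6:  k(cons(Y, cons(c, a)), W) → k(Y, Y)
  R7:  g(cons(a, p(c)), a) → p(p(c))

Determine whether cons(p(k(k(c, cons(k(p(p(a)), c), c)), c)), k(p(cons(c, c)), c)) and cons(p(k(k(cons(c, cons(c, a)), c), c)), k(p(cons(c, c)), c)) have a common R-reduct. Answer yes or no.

Reduce t₁ = cons(p(k(k(c, cons(k(p(p(a)), c), c)), c)), k(p(cons(c, c)), c)):
1. cons(p(k(k(c, cons(k(p(p(a)), c), c)), c)), k(p(cons(c, c)), c))  →  cons(p(k(p(p(a)), c)), k(p(cons(c, c)), c))   [R1 at 1.1.1]
2. cons(p(k(p(p(a)), c)), k(p(cons(c, c)), c))  →  cons(p(a), k(p(cons(c, c)), c))   [R5 at 1.1]
3. cons(p(a), k(p(cons(c, c)), c))  →  cons(p(a), cons(c, c))   [R4 at 2]

Reduce t₂ = cons(p(k(k(cons(c, cons(c, a)), c), c)), k(p(cons(c, c)), c)):
1. cons(p(k(k(cons(c, cons(c, a)), c), c)), k(p(cons(c, c)), c))  →  cons(p(k(k(c, c), c)), k(p(cons(c, c)), c))   [R6 at 1.1.1]
2. cons(p(k(k(c, c), c)), k(p(cons(c, c)), c))  →  cons(p(k(p(p(a)), c)), k(p(cons(c, c)), c))   [R1 at 1.1.1]
3. cons(p(k(p(p(a)), c)), k(p(cons(c, c)), c))  →  cons(p(a), k(p(cons(c, c)), c))   [R5 at 1.1]
4. cons(p(a), k(p(cons(c, c)), c))  →  cons(p(a), cons(c, c))   [R4 at 2]

yes — NF(t₁) = cons(p(a), cons(c, c)), NF(t₂) = cons(p(a), cons(c, c))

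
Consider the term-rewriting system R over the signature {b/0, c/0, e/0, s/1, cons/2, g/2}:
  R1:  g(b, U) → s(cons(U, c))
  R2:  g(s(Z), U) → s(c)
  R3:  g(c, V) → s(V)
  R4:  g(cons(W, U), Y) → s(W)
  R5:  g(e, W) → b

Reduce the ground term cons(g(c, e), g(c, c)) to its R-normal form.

1. cons(g(c, e), g(c, c))  →  cons(s(e), g(c, c))   [R3 at 1]
2. cons(s(e), g(c, c))  →  cons(s(e), s(c))   [R3 at 2]

cons(s(e), s(c))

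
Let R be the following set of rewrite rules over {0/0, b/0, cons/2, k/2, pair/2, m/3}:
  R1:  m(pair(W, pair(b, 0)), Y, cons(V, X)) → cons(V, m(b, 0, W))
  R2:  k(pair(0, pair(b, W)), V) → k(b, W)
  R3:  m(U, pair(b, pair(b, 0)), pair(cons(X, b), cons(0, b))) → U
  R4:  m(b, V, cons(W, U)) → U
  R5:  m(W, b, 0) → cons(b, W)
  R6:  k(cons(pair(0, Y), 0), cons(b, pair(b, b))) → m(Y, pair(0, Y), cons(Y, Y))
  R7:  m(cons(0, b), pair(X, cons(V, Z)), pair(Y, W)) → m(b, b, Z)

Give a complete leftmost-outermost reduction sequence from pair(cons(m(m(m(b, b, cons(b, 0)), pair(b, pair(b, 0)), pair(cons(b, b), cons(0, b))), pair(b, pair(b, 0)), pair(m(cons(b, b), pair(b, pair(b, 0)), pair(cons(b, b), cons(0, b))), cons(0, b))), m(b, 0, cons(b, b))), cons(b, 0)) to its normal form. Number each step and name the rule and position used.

pair(cons(0, b), cons(b, 0))

1. pair(cons(m(m(m(b, b, cons(b, 0)), pair(b, pair(b, 0)), pair(cons(b, b), cons(0, b))), pair(b, pair(b, 0)), pair(m(cons(b, b), pair(b, pair(b, 0)), pair(cons(b, b), cons(0, b))), cons(0, b))), m(b, 0, cons(b, b))), cons(b, 0))  →  pair(cons(m(m(b, b, cons(b, 0)), pair(b, pair(b, 0)), pair(m(cons(b, b), pair(b, pair(b, 0)), pair(cons(b, b), cons(0, b))), cons(0, b))), m(b, 0, cons(b, b))), cons(b, 0))   [R3 at 1.1.1]
2. pair(cons(m(m(b, b, cons(b, 0)), pair(b, pair(b, 0)), pair(m(cons(b, b), pair(b, pair(b, 0)), pair(cons(b, b), cons(0, b))), cons(0, b))), m(b, 0, cons(b, b))), cons(b, 0))  →  pair(cons(m(0, pair(b, pair(b, 0)), pair(m(cons(b, b), pair(b, pair(b, 0)), pair(cons(b, b), cons(0, b))), cons(0, b))), m(b, 0, cons(b, b))), cons(b, 0))   [R4 at 1.1.1]
3. pair(cons(m(0, pair(b, pair(b, 0)), pair(m(cons(b, b), pair(b, pair(b, 0)), pair(cons(b, b), cons(0, b))), cons(0, b))), m(b, 0, cons(b, b))), cons(b, 0))  →  pair(cons(m(0, pair(b, pair(b, 0)), pair(cons(b, b), cons(0, b))), m(b, 0, cons(b, b))), cons(b, 0))   [R3 at 1.1.3.1]
4. pair(cons(m(0, pair(b, pair(b, 0)), pair(cons(b, b), cons(0, b))), m(b, 0, cons(b, b))), cons(b, 0))  →  pair(cons(0, m(b, 0, cons(b, b))), cons(b, 0))   [R3 at 1.1]
5. pair(cons(0, m(b, 0, cons(b, b))), cons(b, 0))  →  pair(cons(0, b), cons(b, 0))   [R4 at 1.2]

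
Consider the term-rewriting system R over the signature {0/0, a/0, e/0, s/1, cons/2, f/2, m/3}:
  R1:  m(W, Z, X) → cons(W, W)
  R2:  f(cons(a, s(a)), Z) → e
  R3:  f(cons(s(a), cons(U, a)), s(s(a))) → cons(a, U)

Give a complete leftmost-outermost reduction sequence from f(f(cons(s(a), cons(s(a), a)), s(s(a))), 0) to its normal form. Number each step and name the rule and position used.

1. f(f(cons(s(a), cons(s(a), a)), s(s(a))), 0)  →  f(cons(a, s(a)), 0)   [R3 at 1]
2. f(cons(a, s(a)), 0)  →  e   [R2 at ε]

e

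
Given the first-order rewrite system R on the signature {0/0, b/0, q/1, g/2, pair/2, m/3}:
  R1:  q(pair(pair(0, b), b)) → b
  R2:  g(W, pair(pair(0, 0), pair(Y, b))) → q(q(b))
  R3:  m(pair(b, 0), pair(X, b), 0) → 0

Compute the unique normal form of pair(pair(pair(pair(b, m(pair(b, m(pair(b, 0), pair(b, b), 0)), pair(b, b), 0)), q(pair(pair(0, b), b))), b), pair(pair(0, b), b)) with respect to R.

pair(pair(pair(pair(b, 0), b), b), pair(pair(0, b), b))

1. pair(pair(pair(pair(b, m(pair(b, m(pair(b, 0), pair(b, b), 0)), pair(b, b), 0)), q(pair(pair(0, b), b))), b), pair(pair(0, b), b))  →  pair(pair(pair(pair(b, m(pair(b, 0), pair(b, b), 0)), q(pair(pair(0, b), b))), b), pair(pair(0, b), b))   [R3 at 1.1.1.2.1.2]
2. pair(pair(pair(pair(b, m(pair(b, 0), pair(b, b), 0)), q(pair(pair(0, b), b))), b), pair(pair(0, b), b))  →  pair(pair(pair(pair(b, 0), q(pair(pair(0, b), b))), b), pair(pair(0, b), b))   [R3 at 1.1.1.2]
3. pair(pair(pair(pair(b, 0), q(pair(pair(0, b), b))), b), pair(pair(0, b), b))  →  pair(pair(pair(pair(b, 0), b), b), pair(pair(0, b), b))   [R1 at 1.1.2]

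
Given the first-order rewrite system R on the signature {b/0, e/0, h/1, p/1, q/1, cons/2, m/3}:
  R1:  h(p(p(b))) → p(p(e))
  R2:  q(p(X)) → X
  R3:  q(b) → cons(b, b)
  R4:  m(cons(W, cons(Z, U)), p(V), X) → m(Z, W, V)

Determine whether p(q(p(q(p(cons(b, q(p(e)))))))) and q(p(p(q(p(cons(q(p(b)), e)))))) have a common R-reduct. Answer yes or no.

yes — NF(t₁) = p(cons(b, e)), NF(t₂) = p(cons(b, e))

Reduce t₁ = p(q(p(q(p(cons(b, q(p(e)))))))):
1. p(q(p(q(p(cons(b, q(p(e))))))))  →  p(q(p(cons(b, q(p(e))))))   [R2 at 1]
2. p(q(p(cons(b, q(p(e))))))  →  p(cons(b, q(p(e))))   [R2 at 1]
3. p(cons(b, q(p(e))))  →  p(cons(b, e))   [R2 at 1.2]

Reduce t₂ = q(p(p(q(p(cons(q(p(b)), e)))))):
1. q(p(p(q(p(cons(q(p(b)), e))))))  →  p(q(p(cons(q(p(b)), e))))   [R2 at ε]
2. p(q(p(cons(q(p(b)), e))))  →  p(cons(q(p(b)), e))   [R2 at 1]
3. p(cons(q(p(b)), e))  →  p(cons(b, e))   [R2 at 1.1]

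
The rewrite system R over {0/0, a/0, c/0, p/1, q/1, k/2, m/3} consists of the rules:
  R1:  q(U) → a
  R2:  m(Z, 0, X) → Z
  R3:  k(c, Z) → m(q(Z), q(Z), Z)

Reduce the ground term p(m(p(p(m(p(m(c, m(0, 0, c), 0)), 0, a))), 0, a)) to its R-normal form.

1. p(m(p(p(m(p(m(c, m(0, 0, c), 0)), 0, a))), 0, a))  →  p(p(p(m(p(m(c, m(0, 0, c), 0)), 0, a))))   [R2 at 1]
2. p(p(p(m(p(m(c, m(0, 0, c), 0)), 0, a))))  →  p(p(p(p(m(c, m(0, 0, c), 0)))))   [R2 at 1.1.1]
3. p(p(p(p(m(c, m(0, 0, c), 0)))))  →  p(p(p(p(m(c, 0, 0)))))   [R2 at 1.1.1.1.2]
4. p(p(p(p(m(c, 0, 0)))))  →  p(p(p(p(c))))   [R2 at 1.1.1.1]

p(p(p(p(c))))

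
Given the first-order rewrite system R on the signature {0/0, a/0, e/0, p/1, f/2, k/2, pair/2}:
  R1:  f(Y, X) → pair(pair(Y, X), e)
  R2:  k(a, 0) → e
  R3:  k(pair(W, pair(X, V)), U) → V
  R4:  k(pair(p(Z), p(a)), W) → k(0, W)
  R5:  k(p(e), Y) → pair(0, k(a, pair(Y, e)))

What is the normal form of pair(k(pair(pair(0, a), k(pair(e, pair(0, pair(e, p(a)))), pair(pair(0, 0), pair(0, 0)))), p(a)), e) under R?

pair(p(a), e)

1. pair(k(pair(pair(0, a), k(pair(e, pair(0, pair(e, p(a)))), pair(pair(0, 0), pair(0, 0)))), p(a)), e)  →  pair(k(pair(pair(0, a), pair(e, p(a))), p(a)), e)   [R3 at 1.1.2]
2. pair(k(pair(pair(0, a), pair(e, p(a))), p(a)), e)  →  pair(p(a), e)   [R3 at 1]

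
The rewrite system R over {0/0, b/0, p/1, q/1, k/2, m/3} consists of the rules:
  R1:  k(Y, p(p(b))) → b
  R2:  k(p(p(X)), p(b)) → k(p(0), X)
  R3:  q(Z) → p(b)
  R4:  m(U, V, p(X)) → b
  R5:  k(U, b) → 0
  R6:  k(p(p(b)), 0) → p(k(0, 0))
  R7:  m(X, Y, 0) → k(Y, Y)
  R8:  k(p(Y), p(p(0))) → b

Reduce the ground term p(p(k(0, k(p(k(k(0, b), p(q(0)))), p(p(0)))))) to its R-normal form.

1. p(p(k(0, k(p(k(k(0, b), p(q(0)))), p(p(0))))))  →  p(p(k(0, b)))   [R8 at 1.1.2]
2. p(p(k(0, b)))  →  p(p(0))   [R5 at 1.1]

p(p(0))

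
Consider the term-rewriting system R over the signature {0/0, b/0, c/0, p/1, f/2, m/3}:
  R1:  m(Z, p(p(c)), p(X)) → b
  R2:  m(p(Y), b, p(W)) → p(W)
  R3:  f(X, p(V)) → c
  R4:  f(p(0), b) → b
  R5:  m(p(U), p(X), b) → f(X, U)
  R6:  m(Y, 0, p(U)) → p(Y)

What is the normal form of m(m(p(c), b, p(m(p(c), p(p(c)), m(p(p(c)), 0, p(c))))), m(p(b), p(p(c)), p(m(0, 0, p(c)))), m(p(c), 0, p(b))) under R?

1. m(m(p(c), b, p(m(p(c), p(p(c)), m(p(p(c)), 0, p(c))))), m(p(b), p(p(c)), p(m(0, 0, p(c)))), m(p(c), 0, p(b)))  →  m(p(m(p(c), p(p(c)), m(p(p(c)), 0, p(c)))), m(p(b), p(p(c)), p(m(0, 0, p(c)))), m(p(c), 0, p(b)))   [R2 at 1]
2. m(p(m(p(c), p(p(c)), m(p(p(c)), 0, p(c)))), m(p(b), p(p(c)), p(m(0, 0, p(c)))), m(p(c), 0, p(b)))  →  m(p(m(p(c), p(p(c)), p(p(p(c))))), m(p(b), p(p(c)), p(m(0, 0, p(c)))), m(p(c), 0, p(b)))   [R6 at 1.1.3]
3. m(p(m(p(c), p(p(c)), p(p(p(c))))), m(p(b), p(p(c)), p(m(0, 0, p(c)))), m(p(c), 0, p(b)))  →  m(p(b), m(p(b), p(p(c)), p(m(0, 0, p(c)))), m(p(c), 0, p(b)))   [R1 at 1.1]
4. m(p(b), m(p(b), p(p(c)), p(m(0, 0, p(c)))), m(p(c), 0, p(b)))  →  m(p(b), b, m(p(c), 0, p(b)))   [R1 at 2]
5. m(p(b), b, m(p(c), 0, p(b)))  →  m(p(b), b, p(p(c)))   [R6 at 3]
6. m(p(b), b, p(p(c)))  →  p(p(c))   [R2 at ε]

p(p(c))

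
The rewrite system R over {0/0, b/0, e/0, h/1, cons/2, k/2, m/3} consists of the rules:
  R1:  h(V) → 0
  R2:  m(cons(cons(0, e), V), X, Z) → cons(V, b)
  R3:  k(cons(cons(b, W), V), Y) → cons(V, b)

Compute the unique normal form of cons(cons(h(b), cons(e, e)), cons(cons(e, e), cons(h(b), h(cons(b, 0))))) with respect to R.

1. cons(cons(h(b), cons(e, e)), cons(cons(e, e), cons(h(b), h(cons(b, 0)))))  →  cons(cons(0, cons(e, e)), cons(cons(e, e), cons(h(b), h(cons(b, 0)))))   [R1 at 1.1]
2. cons(cons(0, cons(e, e)), cons(cons(e, e), cons(h(b), h(cons(b, 0)))))  →  cons(cons(0, cons(e, e)), cons(cons(e, e), cons(0, h(cons(b, 0)))))   [R1 at 2.2.1]
3. cons(cons(0, cons(e, e)), cons(cons(e, e), cons(0, h(cons(b, 0)))))  →  cons(cons(0, cons(e, e)), cons(cons(e, e), cons(0, 0)))   [R1 at 2.2.2]

cons(cons(0, cons(e, e)), cons(cons(e, e), cons(0, 0)))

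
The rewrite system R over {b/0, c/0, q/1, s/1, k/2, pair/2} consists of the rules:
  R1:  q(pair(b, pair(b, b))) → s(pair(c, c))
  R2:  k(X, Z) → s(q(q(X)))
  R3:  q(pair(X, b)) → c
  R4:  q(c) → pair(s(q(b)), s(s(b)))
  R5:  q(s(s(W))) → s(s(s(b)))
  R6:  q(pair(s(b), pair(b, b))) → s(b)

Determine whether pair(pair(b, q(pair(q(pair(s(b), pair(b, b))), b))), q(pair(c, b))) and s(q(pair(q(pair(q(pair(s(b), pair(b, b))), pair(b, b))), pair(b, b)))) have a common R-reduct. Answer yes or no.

no — NF(t₁) = pair(pair(b, c), c), NF(t₂) = s(s(b))

Reduce t₁ = pair(pair(b, q(pair(q(pair(s(b), pair(b, b))), b))), q(pair(c, b))):
1. pair(pair(b, q(pair(q(pair(s(b), pair(b, b))), b))), q(pair(c, b)))  →  pair(pair(b, c), q(pair(c, b)))   [R3 at 1.2]
2. pair(pair(b, c), q(pair(c, b)))  →  pair(pair(b, c), c)   [R3 at 2]

Reduce t₂ = s(q(pair(q(pair(q(pair(s(b), pair(b, b))), pair(b, b))), pair(b, b)))):
1. s(q(pair(q(pair(q(pair(s(b), pair(b, b))), pair(b, b))), pair(b, b))))  →  s(q(pair(q(pair(s(b), pair(b, b))), pair(b, b))))   [R6 at 1.1.1.1.1]
2. s(q(pair(q(pair(s(b), pair(b, b))), pair(b, b))))  →  s(q(pair(s(b), pair(b, b))))   [R6 at 1.1.1]
3. s(q(pair(s(b), pair(b, b))))  →  s(s(b))   [R6 at 1]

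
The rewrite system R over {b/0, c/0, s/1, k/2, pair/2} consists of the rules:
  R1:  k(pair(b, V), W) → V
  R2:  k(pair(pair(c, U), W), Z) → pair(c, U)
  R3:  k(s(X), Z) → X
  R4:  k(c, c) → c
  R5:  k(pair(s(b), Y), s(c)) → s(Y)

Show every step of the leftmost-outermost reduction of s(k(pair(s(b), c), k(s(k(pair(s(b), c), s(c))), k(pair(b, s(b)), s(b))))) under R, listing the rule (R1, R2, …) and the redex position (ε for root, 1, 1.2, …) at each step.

s(s(c))

1. s(k(pair(s(b), c), k(s(k(pair(s(b), c), s(c))), k(pair(b, s(b)), s(b)))))  →  s(k(pair(s(b), c), k(pair(s(b), c), s(c))))   [R3 at 1.2]
2. s(k(pair(s(b), c), k(pair(s(b), c), s(c))))  →  s(k(pair(s(b), c), s(c)))   [R5 at 1.2]
3. s(k(pair(s(b), c), s(c)))  →  s(s(c))   [R5 at 1]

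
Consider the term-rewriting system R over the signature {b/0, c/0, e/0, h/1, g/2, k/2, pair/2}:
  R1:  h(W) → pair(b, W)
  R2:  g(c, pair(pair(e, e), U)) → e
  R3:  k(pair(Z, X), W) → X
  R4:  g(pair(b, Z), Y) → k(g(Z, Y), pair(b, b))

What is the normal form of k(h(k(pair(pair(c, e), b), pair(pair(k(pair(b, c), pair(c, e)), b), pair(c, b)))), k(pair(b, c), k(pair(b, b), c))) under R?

1. k(h(k(pair(pair(c, e), b), pair(pair(k(pair(b, c), pair(c, e)), b), pair(c, b)))), k(pair(b, c), k(pair(b, b), c)))  →  k(pair(b, k(pair(pair(c, e), b), pair(pair(k(pair(b, c), pair(c, e)), b), pair(c, b)))), k(pair(b, c), k(pair(b, b), c)))   [R1 at 1]
2. k(pair(b, k(pair(pair(c, e), b), pair(pair(k(pair(b, c), pair(c, e)), b), pair(c, b)))), k(pair(b, c), k(pair(b, b), c)))  →  k(pair(pair(c, e), b), pair(pair(k(pair(b, c), pair(c, e)), b), pair(c, b)))   [R3 at ε]
3. k(pair(pair(c, e), b), pair(pair(k(pair(b, c), pair(c, e)), b), pair(c, b)))  →  b   [R3 at ε]

b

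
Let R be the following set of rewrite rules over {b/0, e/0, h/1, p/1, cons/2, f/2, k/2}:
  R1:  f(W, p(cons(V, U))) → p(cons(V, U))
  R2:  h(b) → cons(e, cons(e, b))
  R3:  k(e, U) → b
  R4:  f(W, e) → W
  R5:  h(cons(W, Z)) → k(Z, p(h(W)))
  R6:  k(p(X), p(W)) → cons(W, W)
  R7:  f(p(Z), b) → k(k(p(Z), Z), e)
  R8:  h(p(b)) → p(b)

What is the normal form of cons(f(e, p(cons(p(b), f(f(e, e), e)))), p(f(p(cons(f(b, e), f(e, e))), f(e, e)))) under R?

cons(p(cons(p(b), e)), p(p(cons(b, e))))

1. cons(f(e, p(cons(p(b), f(f(e, e), e)))), p(f(p(cons(f(b, e), f(e, e))), f(e, e))))  →  cons(p(cons(p(b), f(f(e, e), e))), p(f(p(cons(f(b, e), f(e, e))), f(e, e))))   [R1 at 1]
2. cons(p(cons(p(b), f(f(e, e), e))), p(f(p(cons(f(b, e), f(e, e))), f(e, e))))  →  cons(p(cons(p(b), f(e, e))), p(f(p(cons(f(b, e), f(e, e))), f(e, e))))   [R4 at 1.1.2]
3. cons(p(cons(p(b), f(e, e))), p(f(p(cons(f(b, e), f(e, e))), f(e, e))))  →  cons(p(cons(p(b), e)), p(f(p(cons(f(b, e), f(e, e))), f(e, e))))   [R4 at 1.1.2]
4. cons(p(cons(p(b), e)), p(f(p(cons(f(b, e), f(e, e))), f(e, e))))  →  cons(p(cons(p(b), e)), p(f(p(cons(b, f(e, e))), f(e, e))))   [R4 at 2.1.1.1.1]
5. cons(p(cons(p(b), e)), p(f(p(cons(b, f(e, e))), f(e, e))))  →  cons(p(cons(p(b), e)), p(f(p(cons(b, e)), f(e, e))))   [R4 at 2.1.1.1.2]
6. cons(p(cons(p(b), e)), p(f(p(cons(b, e)), f(e, e))))  →  cons(p(cons(p(b), e)), p(f(p(cons(b, e)), e)))   [R4 at 2.1.2]
7. cons(p(cons(p(b), e)), p(f(p(cons(b, e)), e)))  →  cons(p(cons(p(b), e)), p(p(cons(b, e))))   [R4 at 2.1]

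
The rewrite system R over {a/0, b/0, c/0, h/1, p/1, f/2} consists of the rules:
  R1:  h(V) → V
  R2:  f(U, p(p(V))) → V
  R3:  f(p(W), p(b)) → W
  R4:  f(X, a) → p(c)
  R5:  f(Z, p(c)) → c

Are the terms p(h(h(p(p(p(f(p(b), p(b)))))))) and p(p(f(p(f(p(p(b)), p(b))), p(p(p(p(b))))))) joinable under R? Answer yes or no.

yes — NF(t₁) = p(p(p(p(b)))), NF(t₂) = p(p(p(p(b))))

Reduce t₁ = p(h(h(p(p(p(f(p(b), p(b)))))))):
1. p(h(h(p(p(p(f(p(b), p(b))))))))  →  p(h(p(p(p(f(p(b), p(b)))))))   [R1 at 1]
2. p(h(p(p(p(f(p(b), p(b)))))))  →  p(p(p(p(f(p(b), p(b))))))   [R1 at 1]
3. p(p(p(p(f(p(b), p(b))))))  →  p(p(p(p(b))))   [R3 at 1.1.1.1]

Reduce t₂ = p(p(f(p(f(p(p(b)), p(b))), p(p(p(p(b))))))):
1. p(p(f(p(f(p(p(b)), p(b))), p(p(p(p(b)))))))  →  p(p(p(p(b))))   [R2 at 1.1]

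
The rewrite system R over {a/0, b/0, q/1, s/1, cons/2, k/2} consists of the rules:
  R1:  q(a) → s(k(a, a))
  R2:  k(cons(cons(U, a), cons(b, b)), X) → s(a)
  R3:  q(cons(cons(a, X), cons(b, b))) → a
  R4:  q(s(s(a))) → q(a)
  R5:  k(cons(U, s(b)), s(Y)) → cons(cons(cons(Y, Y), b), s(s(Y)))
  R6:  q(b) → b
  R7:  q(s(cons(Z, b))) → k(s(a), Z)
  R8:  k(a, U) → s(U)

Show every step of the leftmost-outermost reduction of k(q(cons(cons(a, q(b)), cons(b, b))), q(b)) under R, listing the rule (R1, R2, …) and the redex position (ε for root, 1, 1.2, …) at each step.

1. k(q(cons(cons(a, q(b)), cons(b, b))), q(b))  →  k(a, q(b))   [R3 at 1]
2. k(a, q(b))  →  s(q(b))   [R8 at ε]
3. s(q(b))  →  s(b)   [R6 at 1]

s(b)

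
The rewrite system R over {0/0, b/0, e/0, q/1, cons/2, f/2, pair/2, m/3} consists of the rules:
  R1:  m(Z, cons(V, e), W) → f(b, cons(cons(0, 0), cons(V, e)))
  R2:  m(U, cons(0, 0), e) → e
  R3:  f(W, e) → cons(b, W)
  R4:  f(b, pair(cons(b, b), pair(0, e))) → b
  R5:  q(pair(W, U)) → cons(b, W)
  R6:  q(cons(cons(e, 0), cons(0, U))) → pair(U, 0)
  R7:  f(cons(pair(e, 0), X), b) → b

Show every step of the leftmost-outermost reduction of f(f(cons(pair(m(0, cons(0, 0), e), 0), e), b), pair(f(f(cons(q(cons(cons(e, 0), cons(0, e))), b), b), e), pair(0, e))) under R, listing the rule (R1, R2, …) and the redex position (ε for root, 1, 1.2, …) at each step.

b

1. f(f(cons(pair(m(0, cons(0, 0), e), 0), e), b), pair(f(f(cons(q(cons(cons(e, 0), cons(0, e))), b), b), e), pair(0, e)))  →  f(f(cons(pair(e, 0), e), b), pair(f(f(cons(q(cons(cons(e, 0), cons(0, e))), b), b), e), pair(0, e)))   [R2 at 1.1.1.1]
2. f(f(cons(pair(e, 0), e), b), pair(f(f(cons(q(cons(cons(e, 0), cons(0, e))), b), b), e), pair(0, e)))  →  f(b, pair(f(f(cons(q(cons(cons(e, 0), cons(0, e))), b), b), e), pair(0, e)))   [R7 at 1]
3. f(b, pair(f(f(cons(q(cons(cons(e, 0), cons(0, e))), b), b), e), pair(0, e)))  →  f(b, pair(cons(b, f(cons(q(cons(cons(e, 0), cons(0, e))), b), b)), pair(0, e)))   [R3 at 2.1]
4. f(b, pair(cons(b, f(cons(q(cons(cons(e, 0), cons(0, e))), b), b)), pair(0, e)))  →  f(b, pair(cons(b, f(cons(pair(e, 0), b), b)), pair(0, e)))   [R6 at 2.1.2.1.1]
5. f(b, pair(cons(b, f(cons(pair(e, 0), b), b)), pair(0, e)))  →  f(b, pair(cons(b, b), pair(0, e)))   [R7 at 2.1.2]
6. f(b, pair(cons(b, b), pair(0, e)))  →  b   [R4 at ε]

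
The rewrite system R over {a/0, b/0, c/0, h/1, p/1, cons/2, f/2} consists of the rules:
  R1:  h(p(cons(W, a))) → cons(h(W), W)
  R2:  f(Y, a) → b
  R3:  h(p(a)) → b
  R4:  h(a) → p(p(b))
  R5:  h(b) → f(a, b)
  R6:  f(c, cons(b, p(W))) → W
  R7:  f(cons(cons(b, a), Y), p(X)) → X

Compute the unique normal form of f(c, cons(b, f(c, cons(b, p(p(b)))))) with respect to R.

b

1. f(c, cons(b, f(c, cons(b, p(p(b))))))  →  f(c, cons(b, p(b)))   [R6 at 2.2]
2. f(c, cons(b, p(b)))  →  b   [R6 at ε]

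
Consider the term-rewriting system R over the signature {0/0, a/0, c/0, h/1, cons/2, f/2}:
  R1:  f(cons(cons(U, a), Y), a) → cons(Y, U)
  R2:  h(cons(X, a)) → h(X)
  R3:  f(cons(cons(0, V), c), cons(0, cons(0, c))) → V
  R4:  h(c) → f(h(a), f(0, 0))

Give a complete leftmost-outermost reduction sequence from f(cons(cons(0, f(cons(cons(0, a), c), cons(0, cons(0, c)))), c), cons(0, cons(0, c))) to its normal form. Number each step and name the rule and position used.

a

1. f(cons(cons(0, f(cons(cons(0, a), c), cons(0, cons(0, c)))), c), cons(0, cons(0, c)))  →  f(cons(cons(0, a), c), cons(0, cons(0, c)))   [R3 at ε]
2. f(cons(cons(0, a), c), cons(0, cons(0, c)))  →  a   [R3 at ε]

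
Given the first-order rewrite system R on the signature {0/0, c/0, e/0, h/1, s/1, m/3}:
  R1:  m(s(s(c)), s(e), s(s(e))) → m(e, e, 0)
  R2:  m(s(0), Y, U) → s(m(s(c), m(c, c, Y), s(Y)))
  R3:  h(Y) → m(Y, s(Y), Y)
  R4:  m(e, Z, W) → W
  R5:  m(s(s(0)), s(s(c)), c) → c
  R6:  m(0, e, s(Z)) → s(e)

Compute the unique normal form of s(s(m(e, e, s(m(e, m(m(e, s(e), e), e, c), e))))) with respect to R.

s(s(s(e)))

1. s(s(m(e, e, s(m(e, m(m(e, s(e), e), e, c), e)))))  →  s(s(s(m(e, m(m(e, s(e), e), e, c), e))))   [R4 at 1.1]
2. s(s(s(m(e, m(m(e, s(e), e), e, c), e))))  →  s(s(s(e)))   [R4 at 1.1.1]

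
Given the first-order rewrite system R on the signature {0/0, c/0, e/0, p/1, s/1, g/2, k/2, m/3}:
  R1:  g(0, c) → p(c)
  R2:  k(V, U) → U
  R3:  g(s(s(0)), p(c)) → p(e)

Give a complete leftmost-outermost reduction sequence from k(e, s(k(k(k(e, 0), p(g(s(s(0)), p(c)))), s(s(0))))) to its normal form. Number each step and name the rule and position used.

1. k(e, s(k(k(k(e, 0), p(g(s(s(0)), p(c)))), s(s(0)))))  →  s(k(k(k(e, 0), p(g(s(s(0)), p(c)))), s(s(0))))   [R2 at ε]
2. s(k(k(k(e, 0), p(g(s(s(0)), p(c)))), s(s(0))))  →  s(s(s(0)))   [R2 at 1]

s(s(s(0)))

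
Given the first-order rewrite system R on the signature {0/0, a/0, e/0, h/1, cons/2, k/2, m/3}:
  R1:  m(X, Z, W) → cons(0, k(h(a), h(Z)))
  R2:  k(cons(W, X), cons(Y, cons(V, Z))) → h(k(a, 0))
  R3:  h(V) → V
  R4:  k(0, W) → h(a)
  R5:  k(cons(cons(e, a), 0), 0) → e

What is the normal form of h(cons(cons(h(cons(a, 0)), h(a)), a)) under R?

cons(cons(cons(a, 0), a), a)

1. h(cons(cons(h(cons(a, 0)), h(a)), a))  →  cons(cons(h(cons(a, 0)), h(a)), a)   [R3 at ε]
2. cons(cons(h(cons(a, 0)), h(a)), a)  →  cons(cons(cons(a, 0), h(a)), a)   [R3 at 1.1]
3. cons(cons(cons(a, 0), h(a)), a)  →  cons(cons(cons(a, 0), a), a)   [R3 at 1.2]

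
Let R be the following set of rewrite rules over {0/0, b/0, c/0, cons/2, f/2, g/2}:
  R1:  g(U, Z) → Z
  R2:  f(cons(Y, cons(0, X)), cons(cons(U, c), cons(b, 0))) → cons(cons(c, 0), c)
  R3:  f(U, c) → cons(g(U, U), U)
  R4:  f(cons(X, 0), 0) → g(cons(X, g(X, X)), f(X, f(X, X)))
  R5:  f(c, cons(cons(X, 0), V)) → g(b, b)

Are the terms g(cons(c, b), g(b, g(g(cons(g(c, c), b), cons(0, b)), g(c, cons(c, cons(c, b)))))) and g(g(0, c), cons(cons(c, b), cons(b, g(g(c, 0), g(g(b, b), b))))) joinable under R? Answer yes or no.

Reduce t₁ = g(cons(c, b), g(b, g(g(cons(g(c, c), b), cons(0, b)), g(c, cons(c, cons(c, b)))))):
1. g(cons(c, b), g(b, g(g(cons(g(c, c), b), cons(0, b)), g(c, cons(c, cons(c, b))))))  →  g(b, g(g(cons(g(c, c), b), cons(0, b)), g(c, cons(c, cons(c, b)))))   [R1 at ε]
2. g(b, g(g(cons(g(c, c), b), cons(0, b)), g(c, cons(c, cons(c, b)))))  →  g(g(cons(g(c, c), b), cons(0, b)), g(c, cons(c, cons(c, b))))   [R1 at ε]
3. g(g(cons(g(c, c), b), cons(0, b)), g(c, cons(c, cons(c, b))))  →  g(c, cons(c, cons(c, b)))   [R1 at ε]
4. g(c, cons(c, cons(c, b)))  →  cons(c, cons(c, b))   [R1 at ε]

Reduce t₂ = g(g(0, c), cons(cons(c, b), cons(b, g(g(c, 0), g(g(b, b), b))))):
1. g(g(0, c), cons(cons(c, b), cons(b, g(g(c, 0), g(g(b, b), b)))))  →  cons(cons(c, b), cons(b, g(g(c, 0), g(g(b, b), b))))   [R1 at ε]
2. cons(cons(c, b), cons(b, g(g(c, 0), g(g(b, b), b))))  →  cons(cons(c, b), cons(b, g(g(b, b), b)))   [R1 at 2.2]
3. cons(cons(c, b), cons(b, g(g(b, b), b)))  →  cons(cons(c, b), cons(b, b))   [R1 at 2.2]

no — NF(t₁) = cons(c, cons(c, b)), NF(t₂) = cons(cons(c, b), cons(b, b))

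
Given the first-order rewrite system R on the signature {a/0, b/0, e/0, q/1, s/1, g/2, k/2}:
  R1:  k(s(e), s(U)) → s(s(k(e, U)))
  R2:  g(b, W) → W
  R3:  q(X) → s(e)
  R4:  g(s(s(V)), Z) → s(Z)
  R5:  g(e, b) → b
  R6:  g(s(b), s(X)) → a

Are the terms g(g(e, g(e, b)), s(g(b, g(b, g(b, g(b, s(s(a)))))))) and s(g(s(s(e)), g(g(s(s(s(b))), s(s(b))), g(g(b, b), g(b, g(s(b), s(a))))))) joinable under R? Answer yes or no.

Reduce t₁ = g(g(e, g(e, b)), s(g(b, g(b, g(b, g(b, s(s(a)))))))):
1. g(g(e, g(e, b)), s(g(b, g(b, g(b, g(b, s(s(a))))))))  →  g(g(e, b), s(g(b, g(b, g(b, g(b, s(s(a))))))))   [R5 at 1.2]
2. g(g(e, b), s(g(b, g(b, g(b, g(b, s(s(a))))))))  →  g(b, s(g(b, g(b, g(b, g(b, s(s(a))))))))   [R5 at 1]
3. g(b, s(g(b, g(b, g(b, g(b, s(s(a))))))))  →  s(g(b, g(b, g(b, g(b, s(s(a)))))))   [R2 at ε]
4. s(g(b, g(b, g(b, g(b, s(s(a)))))))  →  s(g(b, g(b, g(b, s(s(a))))))   [R2 at 1]
5. s(g(b, g(b, g(b, s(s(a))))))  →  s(g(b, g(b, s(s(a)))))   [R2 at 1]
6. s(g(b, g(b, s(s(a)))))  →  s(g(b, s(s(a))))   [R2 at 1]
7. s(g(b, s(s(a))))  →  s(s(s(a)))   [R2 at 1]

Reduce t₂ = s(g(s(s(e)), g(g(s(s(s(b))), s(s(b))), g(g(b, b), g(b, g(s(b), s(a))))))):
1. s(g(s(s(e)), g(g(s(s(s(b))), s(s(b))), g(g(b, b), g(b, g(s(b), s(a)))))))  →  s(s(g(g(s(s(s(b))), s(s(b))), g(g(b, b), g(b, g(s(b), s(a)))))))   [R4 at 1]
2. s(s(g(g(s(s(s(b))), s(s(b))), g(g(b, b), g(b, g(s(b), s(a)))))))  →  s(s(g(s(s(s(b))), g(g(b, b), g(b, g(s(b), s(a)))))))   [R4 at 1.1.1]
3. s(s(g(s(s(s(b))), g(g(b, b), g(b, g(s(b), s(a)))))))  →  s(s(s(g(g(b, b), g(b, g(s(b), s(a)))))))   [R4 at 1.1]
4. s(s(s(g(g(b, b), g(b, g(s(b), s(a)))))))  →  s(s(s(g(b, g(b, g(s(b), s(a)))))))   [R2 at 1.1.1.1]
5. s(s(s(g(b, g(b, g(s(b), s(a)))))))  →  s(s(s(g(b, g(s(b), s(a))))))   [R2 at 1.1.1]
6. s(s(s(g(b, g(s(b), s(a))))))  →  s(s(s(g(s(b), s(a)))))   [R2 at 1.1.1]
7. s(s(s(g(s(b), s(a)))))  →  s(s(s(a)))   [R6 at 1.1.1]

yes — NF(t₁) = s(s(s(a))), NF(t₂) = s(s(s(a)))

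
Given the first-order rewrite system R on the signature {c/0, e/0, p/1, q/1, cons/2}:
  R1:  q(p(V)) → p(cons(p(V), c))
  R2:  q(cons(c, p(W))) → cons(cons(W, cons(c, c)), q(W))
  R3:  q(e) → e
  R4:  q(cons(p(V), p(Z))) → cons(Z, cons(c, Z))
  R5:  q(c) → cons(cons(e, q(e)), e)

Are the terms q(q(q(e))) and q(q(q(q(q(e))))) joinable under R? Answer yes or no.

Reduce t₁ = q(q(q(e))):
1. q(q(q(e)))  →  q(q(e))   [R3 at 1.1]
2. q(q(e))  →  q(e)   [R3 at 1]
3. q(e)  →  e   [R3 at ε]

Reduce t₂ = q(q(q(q(q(e))))):
1. q(q(q(q(q(e)))))  →  q(q(q(q(e))))   [R3 at 1.1.1.1]
2. q(q(q(q(e))))  →  q(q(q(e)))   [R3 at 1.1.1]
3. q(q(q(e)))  →  q(q(e))   [R3 at 1.1]
4. q(q(e))  →  q(e)   [R3 at 1]
5. q(e)  →  e   [R3 at ε]

yes — NF(t₁) = e, NF(t₂) = e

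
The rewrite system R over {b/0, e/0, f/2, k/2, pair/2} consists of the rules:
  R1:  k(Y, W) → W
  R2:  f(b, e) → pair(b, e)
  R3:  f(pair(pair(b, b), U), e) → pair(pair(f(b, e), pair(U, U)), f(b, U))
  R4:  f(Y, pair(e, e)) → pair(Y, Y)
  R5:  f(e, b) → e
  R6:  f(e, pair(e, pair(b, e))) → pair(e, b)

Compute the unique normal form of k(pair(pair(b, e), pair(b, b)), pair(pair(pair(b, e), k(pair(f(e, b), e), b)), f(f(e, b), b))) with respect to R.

1. k(pair(pair(b, e), pair(b, b)), pair(pair(pair(b, e), k(pair(f(e, b), e), b)), f(f(e, b), b)))  →  pair(pair(pair(b, e), k(pair(f(e, b), e), b)), f(f(e, b), b))   [R1 at ε]
2. pair(pair(pair(b, e), k(pair(f(e, b), e), b)), f(f(e, b), b))  →  pair(pair(pair(b, e), b), f(f(e, b), b))   [R1 at 1.2]
3. pair(pair(pair(b, e), b), f(f(e, b), b))  →  pair(pair(pair(b, e), b), f(e, b))   [R5 at 2.1]
4. pair(pair(pair(b, e), b), f(e, b))  →  pair(pair(pair(b, e), b), e)   [R5 at 2]

pair(pair(pair(b, e), b), e)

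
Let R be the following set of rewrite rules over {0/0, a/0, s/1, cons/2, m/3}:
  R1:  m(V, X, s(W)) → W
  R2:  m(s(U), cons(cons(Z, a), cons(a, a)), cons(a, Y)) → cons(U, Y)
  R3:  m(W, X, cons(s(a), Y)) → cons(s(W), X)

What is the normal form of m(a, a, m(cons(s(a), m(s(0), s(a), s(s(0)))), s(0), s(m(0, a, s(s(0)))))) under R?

0

1. m(a, a, m(cons(s(a), m(s(0), s(a), s(s(0)))), s(0), s(m(0, a, s(s(0))))))  →  m(a, a, m(0, a, s(s(0))))   [R1 at 3]
2. m(a, a, m(0, a, s(s(0))))  →  m(a, a, s(0))   [R1 at 3]
3. m(a, a, s(0))  →  0   [R1 at ε]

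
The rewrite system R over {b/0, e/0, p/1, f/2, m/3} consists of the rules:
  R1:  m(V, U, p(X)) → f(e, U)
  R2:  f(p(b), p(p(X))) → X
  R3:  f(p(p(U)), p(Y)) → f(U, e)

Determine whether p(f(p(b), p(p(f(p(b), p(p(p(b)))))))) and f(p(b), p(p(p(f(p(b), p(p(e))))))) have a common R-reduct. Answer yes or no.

no — NF(t₁) = p(p(b)), NF(t₂) = p(e)

Reduce t₁ = p(f(p(b), p(p(f(p(b), p(p(p(b)))))))):
1. p(f(p(b), p(p(f(p(b), p(p(p(b))))))))  →  p(f(p(b), p(p(p(b)))))   [R2 at 1]
2. p(f(p(b), p(p(p(b)))))  →  p(p(b))   [R2 at 1]

Reduce t₂ = f(p(b), p(p(p(f(p(b), p(p(e))))))):
1. f(p(b), p(p(p(f(p(b), p(p(e)))))))  →  p(f(p(b), p(p(e))))   [R2 at ε]
2. p(f(p(b), p(p(e))))  →  p(e)   [R2 at 1]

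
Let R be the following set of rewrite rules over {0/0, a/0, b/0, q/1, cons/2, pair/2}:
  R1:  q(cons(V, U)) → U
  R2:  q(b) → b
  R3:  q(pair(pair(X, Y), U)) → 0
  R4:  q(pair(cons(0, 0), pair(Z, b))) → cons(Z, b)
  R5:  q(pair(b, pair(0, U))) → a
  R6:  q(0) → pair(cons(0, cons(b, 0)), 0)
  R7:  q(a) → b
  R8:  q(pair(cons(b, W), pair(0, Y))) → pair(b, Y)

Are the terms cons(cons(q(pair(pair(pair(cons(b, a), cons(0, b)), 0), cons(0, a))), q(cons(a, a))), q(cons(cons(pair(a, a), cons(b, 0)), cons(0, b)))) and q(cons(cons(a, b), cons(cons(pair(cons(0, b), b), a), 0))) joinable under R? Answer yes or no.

Reduce t₁ = cons(cons(q(pair(pair(pair(cons(b, a), cons(0, b)), 0), cons(0, a))), q(cons(a, a))), q(cons(cons(pair(a, a), cons(b, 0)), cons(0, b)))):
1. cons(cons(q(pair(pair(pair(cons(b, a), cons(0, b)), 0), cons(0, a))), q(cons(a, a))), q(cons(cons(pair(a, a), cons(b, 0)), cons(0, b))))  →  cons(cons(0, q(cons(a, a))), q(cons(cons(pair(a, a), cons(b, 0)), cons(0, b))))   [R3 at 1.1]
2. cons(cons(0, q(cons(a, a))), q(cons(cons(pair(a, a), cons(b, 0)), cons(0, b))))  →  cons(cons(0, a), q(cons(cons(pair(a, a), cons(b, 0)), cons(0, b))))   [R1 at 1.2]
3. cons(cons(0, a), q(cons(cons(pair(a, a), cons(b, 0)), cons(0, b))))  →  cons(cons(0, a), cons(0, b))   [R1 at 2]

Reduce t₂ = q(cons(cons(a, b), cons(cons(pair(cons(0, b), b), a), 0))):
1. q(cons(cons(a, b), cons(cons(pair(cons(0, b), b), a), 0)))  →  cons(cons(pair(cons(0, b), b), a), 0)   [R1 at ε]

no — NF(t₁) = cons(cons(0, a), cons(0, b)), NF(t₂) = cons(cons(pair(cons(0, b), b), a), 0)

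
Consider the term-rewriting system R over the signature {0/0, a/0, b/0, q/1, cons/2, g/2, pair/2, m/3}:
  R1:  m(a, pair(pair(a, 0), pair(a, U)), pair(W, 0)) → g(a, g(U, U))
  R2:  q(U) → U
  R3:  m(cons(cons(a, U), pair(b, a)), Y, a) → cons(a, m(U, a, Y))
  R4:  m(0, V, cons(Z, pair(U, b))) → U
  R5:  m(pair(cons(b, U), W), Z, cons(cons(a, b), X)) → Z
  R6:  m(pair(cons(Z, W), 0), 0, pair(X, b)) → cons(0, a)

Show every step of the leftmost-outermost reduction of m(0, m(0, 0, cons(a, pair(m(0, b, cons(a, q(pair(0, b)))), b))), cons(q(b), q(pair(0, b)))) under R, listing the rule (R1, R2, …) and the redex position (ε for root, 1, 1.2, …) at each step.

0

1. m(0, m(0, 0, cons(a, pair(m(0, b, cons(a, q(pair(0, b)))), b))), cons(q(b), q(pair(0, b))))  →  m(0, m(0, b, cons(a, q(pair(0, b)))), cons(q(b), q(pair(0, b))))   [R4 at 2]
2. m(0, m(0, b, cons(a, q(pair(0, b)))), cons(q(b), q(pair(0, b))))  →  m(0, m(0, b, cons(a, pair(0, b))), cons(q(b), q(pair(0, b))))   [R2 at 2.3.2]
3. m(0, m(0, b, cons(a, pair(0, b))), cons(q(b), q(pair(0, b))))  →  m(0, 0, cons(q(b), q(pair(0, b))))   [R4 at 2]
4. m(0, 0, cons(q(b), q(pair(0, b))))  →  m(0, 0, cons(b, q(pair(0, b))))   [R2 at 3.1]
5. m(0, 0, cons(b, q(pair(0, b))))  →  m(0, 0, cons(b, pair(0, b)))   [R2 at 3.2]
6. m(0, 0, cons(b, pair(0, b)))  →  0   [R4 at ε]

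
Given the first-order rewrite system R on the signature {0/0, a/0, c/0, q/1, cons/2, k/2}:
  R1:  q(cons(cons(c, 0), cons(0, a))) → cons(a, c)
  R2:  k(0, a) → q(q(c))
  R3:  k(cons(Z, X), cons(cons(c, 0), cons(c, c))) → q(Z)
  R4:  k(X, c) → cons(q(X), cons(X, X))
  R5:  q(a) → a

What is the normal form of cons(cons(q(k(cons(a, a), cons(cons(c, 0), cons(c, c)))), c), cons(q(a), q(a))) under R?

1. cons(cons(q(k(cons(a, a), cons(cons(c, 0), cons(c, c)))), c), cons(q(a), q(a)))  →  cons(cons(q(q(a)), c), cons(q(a), q(a)))   [R3 at 1.1.1]
2. cons(cons(q(q(a)), c), cons(q(a), q(a)))  →  cons(cons(q(a), c), cons(q(a), q(a)))   [R5 at 1.1.1]
3. cons(cons(q(a), c), cons(q(a), q(a)))  →  cons(cons(a, c), cons(q(a), q(a)))   [R5 at 1.1]
4. cons(cons(a, c), cons(q(a), q(a)))  →  cons(cons(a, c), cons(a, q(a)))   [R5 at 2.1]
5. cons(cons(a, c), cons(a, q(a)))  →  cons(cons(a, c), cons(a, a))   [R5 at 2.2]

cons(cons(a, c), cons(a, a))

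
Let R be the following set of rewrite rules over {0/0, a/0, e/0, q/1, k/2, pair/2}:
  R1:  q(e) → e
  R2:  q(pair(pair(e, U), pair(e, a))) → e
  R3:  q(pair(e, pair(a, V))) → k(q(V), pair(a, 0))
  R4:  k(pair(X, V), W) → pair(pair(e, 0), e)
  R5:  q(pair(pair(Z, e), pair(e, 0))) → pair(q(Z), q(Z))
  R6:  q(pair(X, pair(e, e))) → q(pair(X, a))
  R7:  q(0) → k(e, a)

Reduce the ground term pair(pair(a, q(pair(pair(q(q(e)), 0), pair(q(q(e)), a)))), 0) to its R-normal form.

pair(pair(a, e), 0)

1. pair(pair(a, q(pair(pair(q(q(e)), 0), pair(q(q(e)), a)))), 0)  →  pair(pair(a, q(pair(pair(q(e), 0), pair(q(q(e)), a)))), 0)   [R1 at 1.2.1.1.1.1]
2. pair(pair(a, q(pair(pair(q(e), 0), pair(q(q(e)), a)))), 0)  →  pair(pair(a, q(pair(pair(e, 0), pair(q(q(e)), a)))), 0)   [R1 at 1.2.1.1.1]
3. pair(pair(a, q(pair(pair(e, 0), pair(q(q(e)), a)))), 0)  →  pair(pair(a, q(pair(pair(e, 0), pair(q(e), a)))), 0)   [R1 at 1.2.1.2.1.1]
4. pair(pair(a, q(pair(pair(e, 0), pair(q(e), a)))), 0)  →  pair(pair(a, q(pair(pair(e, 0), pair(e, a)))), 0)   [R1 at 1.2.1.2.1]
5. pair(pair(a, q(pair(pair(e, 0), pair(e, a)))), 0)  →  pair(pair(a, e), 0)   [R2 at 1.2]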